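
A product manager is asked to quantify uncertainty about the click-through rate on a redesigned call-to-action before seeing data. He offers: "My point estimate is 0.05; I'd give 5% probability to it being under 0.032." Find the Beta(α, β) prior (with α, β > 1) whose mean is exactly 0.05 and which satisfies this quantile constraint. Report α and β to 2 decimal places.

With mean 0.05 fixed, write α = 0.05s, β = 0.95s where s = α+β.
Need P(θ < 0.032) = 0.05 under Beta(0.05s, 0.95s). Normal approximation: (q−m)/√(m(1−m)/s) ≈ z_{0.05} = -1.64, so s ≈ 0.05·0.95·(-1.64)²/(0.032−0.05)² = 396.6.
At s = 396.6: P(θ<0.032) ≈ 0.035. Adjusting to match 0.05 gives s ≈ 331.60.
So α = 0.05·331.60 ≈ 16.58, β = 0.95·331.60 ≈ 315.02.

α ≈ 16.58, β ≈ 315.02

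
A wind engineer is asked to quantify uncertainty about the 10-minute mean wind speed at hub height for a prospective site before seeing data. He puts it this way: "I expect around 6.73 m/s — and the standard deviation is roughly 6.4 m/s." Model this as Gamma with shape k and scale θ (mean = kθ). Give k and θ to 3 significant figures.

k ≈ 1.11, θ ≈ 6.09

For Gamma(k, scale θ): mean = kθ, variance = kθ², so CV = 1/√k.
CV = SD/mean = 6.4/6.73 = 0.951, hence k = 1/CV² = 1.11.
Then θ = mean/k = 6.73/1.11 = 6.09.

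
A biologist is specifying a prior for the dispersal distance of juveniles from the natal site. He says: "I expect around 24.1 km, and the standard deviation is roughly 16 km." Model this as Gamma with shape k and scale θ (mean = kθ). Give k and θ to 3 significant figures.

For Gamma(k, scale θ): mean = kθ, variance = kθ², so CV = 1/√k.
CV = SD/mean = 16/24.1 = 0.6639, hence k = 1/CV² = 2.27.
Then θ = mean/k = 24.1/2.27 = 10.6.

k ≈ 2.27, θ ≈ 10.6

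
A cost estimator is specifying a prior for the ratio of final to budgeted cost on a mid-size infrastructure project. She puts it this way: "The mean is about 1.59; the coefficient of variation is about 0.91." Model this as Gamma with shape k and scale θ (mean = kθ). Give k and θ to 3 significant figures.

k ≈ 1.21, θ ≈ 1.32

For Gamma(k, scale θ): mean = kθ, variance = kθ², so CV = 1/√k.
CV = 0.91, hence k = 1/CV² = 1.21.
Then θ = mean/k = 1.59/1.21 = 1.32.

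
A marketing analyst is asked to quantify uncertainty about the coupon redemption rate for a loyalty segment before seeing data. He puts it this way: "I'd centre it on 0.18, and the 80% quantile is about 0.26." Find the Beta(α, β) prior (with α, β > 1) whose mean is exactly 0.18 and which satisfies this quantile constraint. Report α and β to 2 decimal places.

With mean 0.18 fixed, write α = 0.18s, β = 0.82s where s = α+β.
Need P(θ < 0.26) = 0.8 under Beta(0.18s, 0.82s). Normal approximation: (q−m)/√(m(1−m)/s) ≈ z_{0.8} = 0.842, so s ≈ 0.18·0.82·(0.842)²/(0.26−0.18)² = 16.3.
At s = 16.3: P(θ<0.26) ≈ 0.813. Adjusting to match 0.8 gives s ≈ 13.90.
So α = 0.18·13.90 ≈ 2.50, β = 0.82·13.90 ≈ 11.40.

α ≈ 2.50, β ≈ 11.40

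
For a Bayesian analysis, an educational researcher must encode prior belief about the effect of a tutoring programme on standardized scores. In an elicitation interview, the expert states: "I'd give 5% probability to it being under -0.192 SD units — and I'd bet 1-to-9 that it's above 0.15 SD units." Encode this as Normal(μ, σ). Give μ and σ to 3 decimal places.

μ = 0.000, σ = 0.117

For Normal(μ,σ), the p-quantile is μ + z_p·σ. Here z_{0.05} = -1.645, z_{0.9} = 1.282.
So -0.192 = μ − 1.645σ and 0.15 = μ + 1.282σ.
Subtracting: σ = (0.15 − -0.192)/(1.282 − (-1.645)) = 0.117.
Then μ = -0.192 − (-1.645)·0.117 = 0.000.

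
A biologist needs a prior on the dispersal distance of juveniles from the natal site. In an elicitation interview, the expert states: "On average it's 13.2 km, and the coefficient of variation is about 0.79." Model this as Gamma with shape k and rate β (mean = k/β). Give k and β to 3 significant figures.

k ≈ 1.6, β ≈ 0.121

For Gamma(k, rate β): mean = k/β, variance = k/β², so CV = 1/√k.
CV = 0.79, hence k = 1/CV² = 1.6.
Then β = k/mean = 1.6/13.2 = 0.121.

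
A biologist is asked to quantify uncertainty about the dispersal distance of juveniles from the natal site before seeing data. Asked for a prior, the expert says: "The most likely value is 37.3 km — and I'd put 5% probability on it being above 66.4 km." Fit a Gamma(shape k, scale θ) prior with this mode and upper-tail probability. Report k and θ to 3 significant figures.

Gamma(k,θ) with k>1 has mode (k−1)θ, so θ = 37.3/(k−1).
Need P(X < 66.4) = 0.95 with θ tied to k this way. Start at k = 2, θ = 37.3: P(X<66.4) ≈ 0.531.
Too low — raise k to concentrate. Iterating converges to k ≈ 9.38.
Then θ = 37.3/(9.38−1) ≈ 4.45.

k ≈ 9.38, θ ≈ 4.45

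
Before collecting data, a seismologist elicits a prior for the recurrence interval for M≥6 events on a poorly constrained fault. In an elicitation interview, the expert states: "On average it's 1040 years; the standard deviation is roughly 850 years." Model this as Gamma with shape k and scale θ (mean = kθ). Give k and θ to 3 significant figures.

k ≈ 1.5, θ ≈ 695

For Gamma(k, scale θ): mean = kθ, variance = kθ², so CV = 1/√k.
CV = SD/mean = 850/1040 = 0.8173, hence k = 1/CV² = 1.5.
Then θ = mean/k = 1040/1.5 = 695.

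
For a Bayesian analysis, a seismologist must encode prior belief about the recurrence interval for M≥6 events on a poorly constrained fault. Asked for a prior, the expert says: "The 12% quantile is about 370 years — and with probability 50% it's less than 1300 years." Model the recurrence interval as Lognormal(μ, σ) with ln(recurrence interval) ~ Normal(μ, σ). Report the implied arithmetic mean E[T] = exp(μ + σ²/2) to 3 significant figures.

E[T] ≈ 2300 years

If T ~ Lognormal(μ,σ) then ln T ~ Normal(μ,σ), so the p-quantile of ln T is μ + z_p·σ.
ln(370) = 5.914 and ln(1300) = 7.17; z_{0.12} = -1.175, z_{0.5} = 0.
σ = (7.17 − 5.914)/(0 − (-1.175)) = 1.069.
μ = 5.914 − (-1.175)·1.069 = 7.170.
E[T] = exp(μ + σ²/2) = exp(7.170 + 0.5719) = 2300 years.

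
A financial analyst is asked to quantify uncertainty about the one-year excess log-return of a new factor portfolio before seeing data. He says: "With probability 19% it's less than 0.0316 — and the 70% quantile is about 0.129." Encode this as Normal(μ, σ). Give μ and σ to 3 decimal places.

μ = 0.093, σ = 0.069

The p-quantile of Normal(μ,σ) is μ + z_p·σ, with z_{0.19} = -0.8779 and z_{0.7} = 0.5244.
Eliminate σ: μ = (z₂·x₁ − z₁·x₂)/(z₂ − z₁) = (0.5244·0.0316 − (-0.8779)·0.129)/1.402 = 0.093.
Then σ = (x₂ − x₁)/(z₂ − z₁) = (0.129 − 0.0316)/1.402 = 0.069.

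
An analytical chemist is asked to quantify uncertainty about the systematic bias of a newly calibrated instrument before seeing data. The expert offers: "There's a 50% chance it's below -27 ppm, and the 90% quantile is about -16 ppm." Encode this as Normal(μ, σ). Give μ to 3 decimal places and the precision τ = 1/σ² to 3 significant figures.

For Normal(μ,σ), the p-quantile is μ + z_p·σ. Here z_{0.5} = 0, z_{0.9} = 1.282.
So -27 = μ + 0σ and -16 = μ + 1.282σ.
Subtracting: σ = (-16 − -27)/(1.282 − (0)) = 8.583.
Then μ = -27 − (0)·8.583 = -27.000.
Precision τ = 1/σ² = 1/8.583² = 0.0136.

μ = -27.000, τ = 0.0136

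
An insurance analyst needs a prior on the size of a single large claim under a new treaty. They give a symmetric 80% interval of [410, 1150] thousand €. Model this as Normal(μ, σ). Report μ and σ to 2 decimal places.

A symmetric 80% interval runs μ ± z·σ with z = 1.282.
Half-width = 370, so σ = 370/1.282 = 288.71.
μ is the interval midpoint, 780.00.

μ = 780.00, σ = 288.71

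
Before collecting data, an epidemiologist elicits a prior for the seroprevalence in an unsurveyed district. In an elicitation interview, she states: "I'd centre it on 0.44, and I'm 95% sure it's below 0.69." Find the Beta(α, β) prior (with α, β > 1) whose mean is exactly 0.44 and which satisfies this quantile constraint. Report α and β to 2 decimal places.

With mean 0.44 fixed, write α = 0.44s, β = 0.56s where s = α+β.
Need P(θ < 0.69) = 0.95 under Beta(0.44s, 0.56s). Normal approximation: (q−m)/√(m(1−m)/s) ≈ z_{0.95} = 1.64, so s ≈ 0.44·0.56·(1.64)²/(0.69−0.44)² = 10.7.
At s = 10.7: P(θ<0.69) ≈ 0.953. Adjusting to match 0.95 gives s ≈ 10.33.
So α = 0.44·10.33 ≈ 4.54, β = 0.56·10.33 ≈ 5.78.

α ≈ 4.54, β ≈ 5.78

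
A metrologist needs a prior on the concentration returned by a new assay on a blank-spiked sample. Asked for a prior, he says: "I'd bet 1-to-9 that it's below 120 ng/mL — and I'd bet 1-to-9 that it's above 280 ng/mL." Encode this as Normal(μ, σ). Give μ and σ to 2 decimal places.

The p-quantile of Normal(μ,σ) is μ + z_p·σ, with z_{0.1} = -1.282 and z_{0.9} = 1.282.
Eliminate σ: μ = (z₂·x₁ − z₁·x₂)/(z₂ − z₁) = (1.282·120 − (-1.282)·280)/2.563 = 200.00.
Then σ = (x₂ − x₁)/(z₂ − z₁) = (280 − 120)/2.563 = 62.42.

μ = 200.00, σ = 62.42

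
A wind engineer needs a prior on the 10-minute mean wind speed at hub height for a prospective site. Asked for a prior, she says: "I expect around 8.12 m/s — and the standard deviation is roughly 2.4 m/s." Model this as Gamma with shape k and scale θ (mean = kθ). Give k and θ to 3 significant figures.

For Gamma(k, scale θ): mean = kθ, variance = kθ², so CV = 1/√k.
CV = SD/mean = 2.4/8.12 = 0.2956, hence k = 1/CV² = 11.4.
Then θ = mean/k = 8.12/11.4 = 0.709.

k ≈ 11.4, θ ≈ 0.709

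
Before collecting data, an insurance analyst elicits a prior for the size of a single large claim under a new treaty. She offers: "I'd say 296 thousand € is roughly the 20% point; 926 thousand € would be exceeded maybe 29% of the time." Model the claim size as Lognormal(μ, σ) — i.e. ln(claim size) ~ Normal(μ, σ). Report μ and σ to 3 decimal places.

If T ~ Lognormal(μ,σ) then ln T ~ Normal(μ,σ), so the p-quantile of ln T is μ + z_p·σ.
ln(296) = 5.69 and ln(926) = 6.831; z_{0.2} = -0.8416, z_{0.71} = 0.5534.
σ = (6.831 − 5.69)/(0.5534 − (-0.8416)) = 0.818.
μ = 5.69 − (-0.8416)·0.818 = 6.378.

μ ≈ 6.378, σ ≈ 0.818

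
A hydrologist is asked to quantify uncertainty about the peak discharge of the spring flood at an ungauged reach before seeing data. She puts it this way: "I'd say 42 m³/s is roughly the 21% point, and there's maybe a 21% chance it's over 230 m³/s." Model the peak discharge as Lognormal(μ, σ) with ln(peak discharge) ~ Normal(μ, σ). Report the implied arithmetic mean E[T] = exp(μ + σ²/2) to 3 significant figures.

E[T] ≈ 171 m³/s

If T ~ Lognormal(μ,σ) then ln T ~ Normal(μ,σ), so the p-quantile of ln T is μ + z_p·σ.
ln(42) = 3.738 and ln(230) = 5.438; z_{0.21} = -0.8064, z_{0.79} = 0.8064.
σ = (5.438 − 3.738)/(0.8064 − (-0.8064)) = 1.054.
μ = 3.738 − (-0.8064)·1.054 = 4.588.
E[T] = exp(μ + σ²/2) = exp(4.588 + 0.5558) = 171 m³/s.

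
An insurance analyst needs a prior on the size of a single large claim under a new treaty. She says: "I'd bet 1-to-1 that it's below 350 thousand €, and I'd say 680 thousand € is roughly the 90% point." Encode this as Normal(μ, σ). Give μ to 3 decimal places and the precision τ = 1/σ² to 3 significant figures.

For Normal(μ,σ), the p-quantile is μ + z_p·σ. Here z_{0.5} = 0, z_{0.9} = 1.282.
So 350 = μ + 0σ and 680 = μ + 1.282σ.
Subtracting: σ = (680 − 350)/(1.282 − (0)) = 257.500.
Then μ = 350 − (0)·257.500 = 350.000.
Precision τ = 1/σ² = 1/257.5² = 1.51e-05.

μ = 350.000, τ = 1.51e-05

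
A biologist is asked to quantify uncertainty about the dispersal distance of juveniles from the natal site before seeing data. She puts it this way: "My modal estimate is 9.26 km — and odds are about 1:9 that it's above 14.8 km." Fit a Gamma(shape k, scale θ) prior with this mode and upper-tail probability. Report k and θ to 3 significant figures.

Gamma(k,θ) with k>1 has mode (k−1)θ, so θ = 9.26/(k−1).
Need P(X < 14.8) = 0.9 with θ tied to k this way. Start at k = 2, θ = 9.26: P(X<14.8) ≈ 0.475.
Too low — raise k to concentrate. Iterating converges to k ≈ 9.54.
Then θ = 9.26/(9.54−1) ≈ 1.08.

k ≈ 9.54, θ ≈ 1.08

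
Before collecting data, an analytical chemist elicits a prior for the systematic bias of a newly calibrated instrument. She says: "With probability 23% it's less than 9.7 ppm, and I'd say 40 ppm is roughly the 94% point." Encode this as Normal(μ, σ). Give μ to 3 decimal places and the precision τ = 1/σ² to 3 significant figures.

For Normal(μ,σ), the p-quantile is μ + z_p·σ. Here z_{0.23} = -0.7388, z_{0.94} = 1.555.
So 9.7 = μ − 0.7388σ and 40 = μ + 1.555σ.
Subtracting: σ = (40 − 9.7)/(1.555 − (-0.7388)) = 13.211.
Then μ = 9.7 − (-0.7388)·13.211 = 19.461.
Precision τ = 1/σ² = 1/13.21² = 0.00573.

μ = 19.461, τ = 0.00573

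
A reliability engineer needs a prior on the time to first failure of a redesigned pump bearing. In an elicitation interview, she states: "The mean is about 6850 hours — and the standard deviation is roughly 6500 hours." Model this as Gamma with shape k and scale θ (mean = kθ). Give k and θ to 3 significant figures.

k ≈ 1.11, θ ≈ 6170

For Gamma(k, scale θ): mean = kθ, variance = kθ², so CV = 1/√k.
CV = SD/mean = 6500/6850 = 0.9489, hence k = 1/CV² = 1.11.
Then θ = mean/k = 6850/1.11 = 6170.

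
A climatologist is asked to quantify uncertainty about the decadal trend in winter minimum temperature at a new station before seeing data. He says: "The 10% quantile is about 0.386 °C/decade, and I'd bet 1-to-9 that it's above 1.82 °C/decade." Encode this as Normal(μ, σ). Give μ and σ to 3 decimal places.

The p-quantile of Normal(μ,σ) is μ + z_p·σ, with z_{0.1} = -1.282 and z_{0.9} = 1.282.
Eliminate σ: μ = (z₂·x₁ − z₁·x₂)/(z₂ − z₁) = (1.282·0.386 − (-1.282)·1.82)/2.563 = 1.103.
Then σ = (x₂ − x₁)/(z₂ − z₁) = (1.82 − 0.386)/2.563 = 0.559.

μ = 1.103, σ = 0.559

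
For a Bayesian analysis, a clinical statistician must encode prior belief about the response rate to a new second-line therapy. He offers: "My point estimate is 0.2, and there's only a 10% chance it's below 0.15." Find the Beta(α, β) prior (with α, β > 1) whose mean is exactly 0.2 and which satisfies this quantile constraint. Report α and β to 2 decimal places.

With mean 0.2 fixed, write α = 0.2s, β = 0.8s where s = α+β.
Need P(θ < 0.15) = 0.1 under Beta(0.2s, 0.8s). Normal approximation: (q−m)/√(m(1−m)/s) ≈ z_{0.1} = -1.28, so s ≈ 0.2·0.8·(-1.28)²/(0.15−0.2)² = 105.1.
At s = 105.1: P(θ<0.15) ≈ 0.093. Adjusting to match 0.1 gives s ≈ 98.77.
So α = 0.2·98.77 ≈ 19.75, β = 0.8·98.77 ≈ 79.02.

α ≈ 19.75, β ≈ 79.02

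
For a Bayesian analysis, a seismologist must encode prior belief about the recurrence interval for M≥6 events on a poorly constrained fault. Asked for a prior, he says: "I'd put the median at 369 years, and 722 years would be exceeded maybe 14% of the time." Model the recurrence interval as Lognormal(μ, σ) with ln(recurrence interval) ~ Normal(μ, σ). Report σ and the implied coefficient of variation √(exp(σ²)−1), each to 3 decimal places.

If T ~ Lognormal(μ,σ) then ln T ~ Normal(μ,σ), so the p-quantile of ln T is μ + z_p·σ.
ln(369) = 5.911 and ln(722) = 6.582; z_{0.5} = 0, z_{0.86} = 1.08.
σ = (6.582 − 5.911)/(1.08 − (0)) = 0.621.
μ = 5.911 − (0)·0.621 = 5.911.
CV = √(exp(σ²)−1) = √(exp(0.3860)−1) = 0.686.

σ ≈ 0.621, CV ≈ 0.686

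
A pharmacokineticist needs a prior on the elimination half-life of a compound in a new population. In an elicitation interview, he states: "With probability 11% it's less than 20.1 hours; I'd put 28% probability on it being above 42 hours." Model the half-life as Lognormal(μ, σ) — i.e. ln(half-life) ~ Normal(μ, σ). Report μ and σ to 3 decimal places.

If T ~ Lognormal(μ,σ) then ln T ~ Normal(μ,σ), so the p-quantile of ln T is μ + z_p·σ.
ln(20.1) = 3.001 and ln(42) = 3.738; z_{0.11} = -1.227, z_{0.72} = 0.5828.
σ = (3.738 − 3.001)/(0.5828 − (-1.227)) = 0.407.
μ = 3.001 − (-1.227)·0.407 = 3.500.

μ ≈ 3.500, σ ≈ 0.407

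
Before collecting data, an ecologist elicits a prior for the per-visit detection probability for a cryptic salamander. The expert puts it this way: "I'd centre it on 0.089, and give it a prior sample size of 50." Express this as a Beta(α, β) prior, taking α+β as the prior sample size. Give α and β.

Under the effective-sample-size interpretation, Beta(α, β) has prior mean α/(α+β) and prior sample size α+β.
So α+β = 50 and α/(α+β) = 0.089, giving α = 0.089·50 = 4.45 and β = 50 − 4.45 = 45.55.

α = 4.45, β = 45.55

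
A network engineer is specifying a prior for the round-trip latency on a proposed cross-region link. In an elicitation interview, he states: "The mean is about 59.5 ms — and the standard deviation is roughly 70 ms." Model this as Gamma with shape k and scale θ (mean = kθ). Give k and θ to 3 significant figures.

k ≈ 0.722, θ ≈ 82.4

For Gamma(k, scale θ): mean = kθ, variance = kθ², so CV = 1/√k.
CV = SD/mean = 70/59.5 = 1.176, hence k = 1/CV² = 0.722.
Then θ = mean/k = 59.5/0.722 = 82.4.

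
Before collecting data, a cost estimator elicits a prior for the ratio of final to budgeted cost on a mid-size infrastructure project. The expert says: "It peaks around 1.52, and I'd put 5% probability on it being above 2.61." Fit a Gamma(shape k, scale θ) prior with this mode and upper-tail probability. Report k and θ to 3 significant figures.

k ≈ 10.5, θ ≈ 0.159

Gamma(k,θ) with k>1 has mode (k−1)θ, so θ = 1.52/(k−1).
Need P(X < 2.61) = 0.95 with θ tied to k this way. Start at k = 2, θ = 1.52: P(X<2.61) ≈ 0.512.
Too low — raise k to concentrate. Iterating converges to k ≈ 10.5.
Then θ = 1.52/(10.5−1) ≈ 0.159.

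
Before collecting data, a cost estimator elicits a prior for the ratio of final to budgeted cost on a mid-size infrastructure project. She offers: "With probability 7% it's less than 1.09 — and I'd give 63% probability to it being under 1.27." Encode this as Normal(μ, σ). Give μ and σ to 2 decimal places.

The p-quantile of Normal(μ,σ) is μ + z_p·σ, with z_{0.07} = -1.476 and z_{0.63} = 0.3319.
Eliminate σ: μ = (z₂·x₁ − z₁·x₂)/(z₂ − z₁) = (0.3319·1.09 − (-1.476)·1.27)/1.808 = 1.24.
Then σ = (x₂ − x₁)/(z₂ − z₁) = (1.27 − 1.09)/1.808 = 0.10.

μ = 1.24, σ = 0.10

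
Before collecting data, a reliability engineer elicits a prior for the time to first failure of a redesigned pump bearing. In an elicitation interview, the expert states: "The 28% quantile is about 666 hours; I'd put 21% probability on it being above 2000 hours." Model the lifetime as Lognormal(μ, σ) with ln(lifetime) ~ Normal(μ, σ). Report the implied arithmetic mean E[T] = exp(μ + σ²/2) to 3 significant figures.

If T ~ Lognormal(μ,σ) then ln T ~ Normal(μ,σ), so the p-quantile of ln T is μ + z_p·σ.
ln(666) = 6.501 and ln(2000) = 7.601; z_{0.28} = -0.5828, z_{0.79} = 0.8064.
σ = (7.601 − 6.501)/(0.8064 − (-0.5828)) = 0.792.
μ = 6.501 − (-0.5828)·0.792 = 6.963.
E[T] = exp(μ + σ²/2) = exp(6.963 + 0.3132) = 1440 hours.

E[T] ≈ 1440 hours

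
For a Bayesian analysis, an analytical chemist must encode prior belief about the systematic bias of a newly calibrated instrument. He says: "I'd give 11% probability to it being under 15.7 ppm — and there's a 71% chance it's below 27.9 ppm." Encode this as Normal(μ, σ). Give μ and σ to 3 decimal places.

μ = 24.107, σ = 6.854

For Normal(μ,σ), the p-quantile is μ + z_p·σ. Here z_{0.11} = -1.227, z_{0.71} = 0.5534.
So 15.7 = μ − 1.227σ and 27.9 = μ + 0.5534σ.
Subtracting: σ = (27.9 − 15.7)/(0.5534 − (-1.227)) = 6.854.
Then μ = 15.7 − (-1.227)·6.854 = 24.107.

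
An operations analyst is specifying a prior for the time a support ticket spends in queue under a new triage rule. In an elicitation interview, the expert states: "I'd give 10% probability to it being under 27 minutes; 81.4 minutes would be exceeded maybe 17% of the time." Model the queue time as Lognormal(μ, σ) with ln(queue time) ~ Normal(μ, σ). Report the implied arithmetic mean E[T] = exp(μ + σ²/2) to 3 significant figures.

E[T] ≈ 57.4 minutes

If T ~ Lognormal(μ,σ) then ln T ~ Normal(μ,σ), so the p-quantile of ln T is μ + z_p·σ.
ln(27) = 3.296 and ln(81.4) = 4.399; z_{0.1} = -1.282, z_{0.83} = 0.9542.
σ = (4.399 − 3.296)/(0.9542 − (-1.282)) = 0.494.
μ = 3.296 − (-1.282)·0.494 = 3.928.
E[T] = exp(μ + σ²/2) = exp(3.928 + 0.1218) = 57.4 minutes.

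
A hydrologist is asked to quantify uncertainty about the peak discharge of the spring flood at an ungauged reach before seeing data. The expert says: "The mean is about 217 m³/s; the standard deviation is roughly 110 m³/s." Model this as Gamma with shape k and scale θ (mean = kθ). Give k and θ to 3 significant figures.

k ≈ 3.89, θ ≈ 55.8

For Gamma(k, scale θ): mean = kθ, variance = kθ², so CV = 1/√k.
CV = SD/mean = 110/217 = 0.5069, hence k = 1/CV² = 3.89.
Then θ = mean/k = 217/3.89 = 55.8.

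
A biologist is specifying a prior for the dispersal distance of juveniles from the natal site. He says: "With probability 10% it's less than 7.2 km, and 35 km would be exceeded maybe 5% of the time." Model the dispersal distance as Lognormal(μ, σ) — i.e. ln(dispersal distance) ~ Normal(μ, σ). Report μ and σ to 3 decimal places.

μ ≈ 2.667, σ ≈ 0.540

If T ~ Lognormal(μ,σ) then ln T ~ Normal(μ,σ), so the p-quantile of ln T is μ + z_p·σ.
ln(7.2) = 1.974 and ln(35) = 3.555; z_{0.1} = -1.282, z_{0.95} = 1.645.
σ = (3.555 − 1.974)/(1.645 − (-1.282)) = 0.540.
μ = 1.974 − (-1.282)·0.540 = 2.667.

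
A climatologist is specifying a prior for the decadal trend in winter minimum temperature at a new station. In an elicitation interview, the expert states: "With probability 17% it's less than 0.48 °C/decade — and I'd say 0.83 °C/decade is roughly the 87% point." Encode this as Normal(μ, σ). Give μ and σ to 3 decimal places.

μ = 0.641, σ = 0.168

The p-quantile of Normal(μ,σ) is μ + z_p·σ, with z_{0.17} = -0.9542 and z_{0.87} = 1.126.
Eliminate σ: μ = (z₂·x₁ − z₁·x₂)/(z₂ − z₁) = (1.126·0.48 − (-0.9542)·0.83)/2.081 = 0.641.
Then σ = (x₂ − x₁)/(z₂ − z₁) = (0.83 − 0.48)/2.081 = 0.168.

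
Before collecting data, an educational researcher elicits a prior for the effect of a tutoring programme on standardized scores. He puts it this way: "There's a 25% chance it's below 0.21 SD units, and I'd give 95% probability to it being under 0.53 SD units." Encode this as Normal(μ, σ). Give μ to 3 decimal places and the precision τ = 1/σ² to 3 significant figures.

μ = 0.303, τ = 52.5

For Normal(μ,σ), the p-quantile is μ + z_p·σ. Here z_{0.25} = -0.6745, z_{0.95} = 1.645.
So 0.21 = μ − 0.6745σ and 0.53 = μ + 1.645σ.
Subtracting: σ = (0.53 − 0.21)/(1.645 − (-0.6745)) = 0.138.
Then μ = 0.21 − (-0.6745)·0.138 = 0.303.
Precision τ = 1/σ² = 1/0.138² = 52.5.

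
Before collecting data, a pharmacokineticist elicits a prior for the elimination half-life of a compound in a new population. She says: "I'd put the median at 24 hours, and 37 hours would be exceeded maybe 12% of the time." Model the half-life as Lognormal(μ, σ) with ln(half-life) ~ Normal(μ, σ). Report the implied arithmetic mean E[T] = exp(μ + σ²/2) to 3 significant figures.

E[T] ≈ 25.7 hours

If T ~ Lognormal(μ,σ) then ln T ~ Normal(μ,σ), so the p-quantile of ln T is μ + z_p·σ.
ln(24) = 3.178 and ln(37) = 3.611; z_{0.5} = 0, z_{0.88} = 1.175.
σ = (3.611 − 3.178)/(1.175 − (0)) = 0.368.
μ = 3.178 − (0)·0.368 = 3.178.
E[T] = exp(μ + σ²/2) = exp(3.178 + 0.0679) = 25.7 hours.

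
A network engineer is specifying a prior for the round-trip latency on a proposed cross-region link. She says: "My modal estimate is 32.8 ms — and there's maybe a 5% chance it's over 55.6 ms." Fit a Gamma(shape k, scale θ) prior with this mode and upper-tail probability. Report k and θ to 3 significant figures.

k ≈ 11, θ ≈ 3.27

Gamma(k,θ) with k>1 has mode (k−1)θ, so θ = 32.8/(k−1).
Need P(X < 55.6) = 0.95 with θ tied to k this way. Start at k = 2, θ = 32.8: P(X<55.6) ≈ 0.505.
Too low — raise k to concentrate. Iterating converges to k ≈ 11.
Then θ = 32.8/(11−1) ≈ 3.27.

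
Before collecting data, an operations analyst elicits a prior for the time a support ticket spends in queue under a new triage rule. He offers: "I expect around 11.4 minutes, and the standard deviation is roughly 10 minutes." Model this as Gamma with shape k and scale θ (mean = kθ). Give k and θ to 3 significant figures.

For Gamma(k, scale θ): mean = kθ, variance = kθ², so CV = 1/√k.
CV = SD/mean = 10/11.4 = 0.8772, hence k = 1/CV² = 1.3.
Then θ = mean/k = 11.4/1.3 = 8.77.

k ≈ 1.3, θ ≈ 8.77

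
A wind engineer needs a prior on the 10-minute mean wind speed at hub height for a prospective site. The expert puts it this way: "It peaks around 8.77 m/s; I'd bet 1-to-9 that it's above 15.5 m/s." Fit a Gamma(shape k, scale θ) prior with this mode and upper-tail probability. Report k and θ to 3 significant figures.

Gamma(k,θ) with k>1 has mode (k−1)θ, so θ = 8.77/(k−1).
Need P(X < 15.5) = 0.9 with θ tied to k this way. Start at k = 2, θ = 8.77: P(X<15.5) ≈ 0.527.
Too low — raise k to concentrate. Iterating converges to k ≈ 6.86.
Then θ = 8.77/(6.86−1) ≈ 1.5.

k ≈ 6.86, θ ≈ 1.5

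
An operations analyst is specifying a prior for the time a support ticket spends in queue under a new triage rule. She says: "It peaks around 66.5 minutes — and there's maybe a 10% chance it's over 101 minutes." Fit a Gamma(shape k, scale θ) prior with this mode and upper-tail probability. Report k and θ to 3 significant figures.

Gamma(k,θ) with k>1 has mode (k−1)θ, so θ = 66.5/(k−1).
Need P(X < 101) = 0.9 with θ tied to k this way. Start at k = 2, θ = 66.5: P(X<101) ≈ 0.448.
Too low — raise k to concentrate. Iterating converges to k ≈ 11.7.
Then θ = 66.5/(11.7−1) ≈ 6.23.

k ≈ 11.7, θ ≈ 6.23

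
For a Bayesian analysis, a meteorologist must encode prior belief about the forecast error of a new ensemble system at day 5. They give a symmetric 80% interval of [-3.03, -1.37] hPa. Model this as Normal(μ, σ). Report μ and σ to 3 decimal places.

A symmetric 80% interval runs μ ± z·σ with z = 1.282.
Half-width = 0.83, so σ = 0.83/1.282 = 0.648.
μ is the interval midpoint, -2.200.

μ = -2.200, σ = 0.648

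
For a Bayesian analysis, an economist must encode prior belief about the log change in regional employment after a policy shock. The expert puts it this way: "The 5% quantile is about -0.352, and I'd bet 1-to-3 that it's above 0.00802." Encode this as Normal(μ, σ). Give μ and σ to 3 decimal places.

μ = -0.097, σ = 0.155

The p-quantile of Normal(μ,σ) is μ + z_p·σ, with z_{0.05} = -1.645 and z_{0.75} = 0.6745.
Eliminate σ: μ = (z₂·x₁ − z₁·x₂)/(z₂ − z₁) = (0.6745·-0.352 − (-1.645)·0.00802)/2.319 = -0.097.
Then σ = (x₂ − x₁)/(z₂ − z₁) = (0.00802 − -0.352)/2.319 = 0.155.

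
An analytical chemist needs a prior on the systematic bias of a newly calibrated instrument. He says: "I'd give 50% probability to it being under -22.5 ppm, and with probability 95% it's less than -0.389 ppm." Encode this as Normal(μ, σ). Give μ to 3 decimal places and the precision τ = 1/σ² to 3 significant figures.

μ = -22.500, τ = 0.00553

The p-quantile of Normal(μ,σ) is μ + z_p·σ, with z_{0.5} = 0 and z_{0.95} = 1.645.
Eliminate σ: μ = (z₂·x₁ − z₁·x₂)/(z₂ − z₁) = (1.645·-22.5 − (0)·-0.389)/1.645 = -22.500.
Then σ = (x₂ − x₁)/(z₂ − z₁) = (-0.389 − -22.5)/1.645 = 13.443.
Precision τ = 1/σ² = 1/13.44² = 0.00553.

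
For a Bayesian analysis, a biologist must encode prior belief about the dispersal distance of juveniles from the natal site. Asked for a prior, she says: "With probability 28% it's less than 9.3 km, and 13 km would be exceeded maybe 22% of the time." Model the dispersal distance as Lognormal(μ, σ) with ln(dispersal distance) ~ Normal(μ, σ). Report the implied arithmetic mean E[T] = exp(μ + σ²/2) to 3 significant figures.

E[T] ≈ 11.1 km

If T ~ Lognormal(μ,σ) then ln T ~ Normal(μ,σ), so the p-quantile of ln T is μ + z_p·σ.
ln(9.3) = 2.23 and ln(13) = 2.565; z_{0.28} = -0.5828, z_{0.78} = 0.7722.
σ = (2.565 − 2.23)/(0.7722 − (-0.5828)) = 0.247.
μ = 2.23 − (-0.5828)·0.247 = 2.374.
E[T] = exp(μ + σ²/2) = exp(2.374 + 0.0305) = 11.1 km.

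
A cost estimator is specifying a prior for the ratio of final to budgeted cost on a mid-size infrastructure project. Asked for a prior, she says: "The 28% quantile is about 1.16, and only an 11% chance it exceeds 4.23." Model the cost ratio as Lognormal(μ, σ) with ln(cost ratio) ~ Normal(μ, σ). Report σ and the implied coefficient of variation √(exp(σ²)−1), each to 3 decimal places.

If T ~ Lognormal(μ,σ) then ln T ~ Normal(μ,σ), so the p-quantile of ln T is μ + z_p·σ.
ln(1.16) = 0.1484 and ln(4.23) = 1.442; z_{0.28} = -0.5828, z_{0.89} = 1.227.
σ = (1.442 − 0.1484)/(1.227 − (-0.5828)) = 0.715.
μ = 0.1484 − (-0.5828)·0.715 = 0.565.
CV = √(exp(σ²)−1) = √(exp(0.5113)−1) = 0.817.

σ ≈ 0.715, CV ≈ 0.817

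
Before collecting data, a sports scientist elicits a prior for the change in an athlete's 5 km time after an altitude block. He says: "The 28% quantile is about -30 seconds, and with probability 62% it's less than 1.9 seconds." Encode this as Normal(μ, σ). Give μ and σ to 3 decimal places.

For Normal(μ,σ), the p-quantile is μ + z_p·σ. Here z_{0.28} = -0.5828, z_{0.62} = 0.3055.
So -30 = μ − 0.5828σ and 1.9 = μ + 0.3055σ.
Subtracting: σ = (1.9 − -30)/(0.3055 − (-0.5828)) = 35.910.
Then μ = -30 − (-0.5828)·35.910 = -9.070.

μ = -9.070, σ = 35.910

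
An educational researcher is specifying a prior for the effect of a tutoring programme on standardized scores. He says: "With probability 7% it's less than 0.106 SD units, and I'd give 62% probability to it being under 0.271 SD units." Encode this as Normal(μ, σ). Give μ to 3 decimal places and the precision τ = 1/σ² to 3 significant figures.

The p-quantile of Normal(μ,σ) is μ + z_p·σ, with z_{0.07} = -1.476 and z_{0.62} = 0.3055.
Eliminate σ: μ = (z₂·x₁ − z₁·x₂)/(z₂ − z₁) = (0.3055·0.106 − (-1.476)·0.271)/1.781 = 0.243.
Then σ = (x₂ − x₁)/(z₂ − z₁) = (0.271 − 0.106)/1.781 = 0.093.
Precision τ = 1/σ² = 1/0.09263² = 117.

μ = 0.243, τ = 117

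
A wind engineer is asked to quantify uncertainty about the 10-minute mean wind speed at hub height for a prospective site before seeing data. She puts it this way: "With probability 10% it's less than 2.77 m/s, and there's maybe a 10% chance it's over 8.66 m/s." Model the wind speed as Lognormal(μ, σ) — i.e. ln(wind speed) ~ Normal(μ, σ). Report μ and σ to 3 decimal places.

μ ≈ 1.589, σ ≈ 0.445

If T ~ Lognormal(μ,σ) then ln T ~ Normal(μ,σ), so the p-quantile of ln T is μ + z_p·σ.
ln(2.77) = 1.019 and ln(8.66) = 2.159; z_{0.1} = -1.282, z_{0.9} = 1.282.
σ = (2.159 − 1.019)/(1.282 − (-1.282)) = 0.445.
μ = 1.019 − (-1.282)·0.445 = 1.589.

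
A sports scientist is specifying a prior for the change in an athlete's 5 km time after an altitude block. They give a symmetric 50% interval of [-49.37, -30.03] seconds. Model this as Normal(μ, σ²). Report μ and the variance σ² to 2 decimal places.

A symmetric 50% interval runs μ ± z·σ with z = 0.6745.
Half-width = 9.67, so σ = 9.67/0.6745 = 14.337 and σ² = 205.54.
μ is the interval midpoint, -39.70.

μ = -39.70, σ² = 205.54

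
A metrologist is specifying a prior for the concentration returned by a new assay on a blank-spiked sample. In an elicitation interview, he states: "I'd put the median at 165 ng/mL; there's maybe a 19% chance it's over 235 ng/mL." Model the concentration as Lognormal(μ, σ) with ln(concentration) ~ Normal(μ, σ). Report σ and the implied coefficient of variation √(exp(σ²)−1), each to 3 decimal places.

If T ~ Lognormal(μ,σ) then ln T ~ Normal(μ,σ), so the p-quantile of ln T is μ + z_p·σ.
ln(165) = 5.106 and ln(235) = 5.46; z_{0.5} = 0, z_{0.81} = 0.8779.
σ = (5.46 − 5.106)/(0.8779 − (0)) = 0.403.
μ = 5.106 − (0)·0.403 = 5.106.
CV = √(exp(σ²)−1) = √(exp(0.1623)−1) = 0.420.

σ ≈ 0.403, CV ≈ 0.420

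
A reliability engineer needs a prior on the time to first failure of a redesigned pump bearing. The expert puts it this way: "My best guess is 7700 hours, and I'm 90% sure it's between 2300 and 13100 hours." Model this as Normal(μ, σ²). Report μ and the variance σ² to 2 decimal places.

μ = 7700.00, σ² = 10777871.62

A symmetric 90% interval runs μ ± z·σ with z = 1.645.
Half-width = 5400, so σ = 5400/1.645 = 3282.967 and σ² = 10777871.62.
μ is the stated best guess, 7700.00.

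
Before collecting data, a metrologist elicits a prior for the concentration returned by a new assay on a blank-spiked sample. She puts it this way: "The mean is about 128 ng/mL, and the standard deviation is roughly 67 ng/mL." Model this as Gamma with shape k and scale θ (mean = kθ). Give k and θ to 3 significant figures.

For Gamma(k, scale θ): mean = kθ, variance = kθ², so CV = 1/√k.
CV = SD/mean = 67/128 = 0.5234, hence k = 1/CV² = 3.65.
Then θ = mean/k = 128/3.65 = 35.1.

k ≈ 3.65, θ ≈ 35.1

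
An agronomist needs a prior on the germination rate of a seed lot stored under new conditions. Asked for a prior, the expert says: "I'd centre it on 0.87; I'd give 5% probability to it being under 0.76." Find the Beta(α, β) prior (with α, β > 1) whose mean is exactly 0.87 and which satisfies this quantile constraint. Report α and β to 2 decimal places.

With mean 0.87 fixed, write α = 0.87s, β = 0.13s where s = α+β.
Need P(θ < 0.76) = 0.05 under Beta(0.87s, 0.13s). Normal approximation: (q−m)/√(m(1−m)/s) ≈ z_{0.05} = -1.64, so s ≈ 0.87·0.13·(-1.64)²/(0.76−0.87)² = 25.3.
At s = 25.3: P(θ<0.76) ≈ 0.065. Adjusting to match 0.05 gives s ≈ 30.92.
So α = 0.87·30.92 ≈ 26.90, β = 0.13·30.92 ≈ 4.02.

α ≈ 26.90, β ≈ 4.02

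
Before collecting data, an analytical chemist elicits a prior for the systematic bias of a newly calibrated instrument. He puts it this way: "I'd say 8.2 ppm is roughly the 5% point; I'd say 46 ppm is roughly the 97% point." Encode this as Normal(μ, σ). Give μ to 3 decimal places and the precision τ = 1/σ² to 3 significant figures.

For Normal(μ,σ), the p-quantile is μ + z_p·σ. Here z_{0.05} = -1.645, z_{0.97} = 1.881.
So 8.2 = μ − 1.645σ and 46 = μ + 1.881σ.
Subtracting: σ = (46 − 8.2)/(1.881 − (-1.645)) = 10.721.
Then μ = 8.2 − (-1.645)·10.721 = 25.835.
Precision τ = 1/σ² = 1/10.72² = 0.0087.

μ = 25.835, τ = 0.0087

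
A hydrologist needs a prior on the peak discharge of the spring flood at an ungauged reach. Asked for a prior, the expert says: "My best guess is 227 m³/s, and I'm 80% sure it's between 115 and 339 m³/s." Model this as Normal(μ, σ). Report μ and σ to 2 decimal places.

μ = 227.00, σ = 87.39

A symmetric 80% interval runs μ ± z·σ with z = 1.282.
Half-width = 112, so σ = 112/1.282 = 87.39.
μ is the stated best guess, 227.00.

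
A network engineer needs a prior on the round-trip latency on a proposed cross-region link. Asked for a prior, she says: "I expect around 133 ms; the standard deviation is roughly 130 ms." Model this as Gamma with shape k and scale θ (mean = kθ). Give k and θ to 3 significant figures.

k ≈ 1.05, θ ≈ 127

For Gamma(k, scale θ): mean = kθ, variance = kθ², so CV = 1/√k.
CV = SD/mean = 130/133 = 0.9774, hence k = 1/CV² = 1.05.
Then θ = mean/k = 133/1.05 = 127.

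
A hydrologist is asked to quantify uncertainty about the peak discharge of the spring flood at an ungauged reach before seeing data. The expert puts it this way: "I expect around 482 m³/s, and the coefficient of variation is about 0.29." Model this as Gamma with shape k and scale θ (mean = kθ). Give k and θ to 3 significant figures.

k ≈ 11.9, θ ≈ 40.5

For Gamma(k, scale θ): mean = kθ, variance = kθ², so CV = 1/√k.
CV = 0.29, hence k = 1/CV² = 11.9.
Then θ = mean/k = 482/11.9 = 40.5.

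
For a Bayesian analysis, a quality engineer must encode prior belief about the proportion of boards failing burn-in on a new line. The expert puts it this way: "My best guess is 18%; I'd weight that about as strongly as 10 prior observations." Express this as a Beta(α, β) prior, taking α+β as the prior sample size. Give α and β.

Under the effective-sample-size interpretation, Beta(α, β) has prior mean α/(α+β) and prior sample size α+β.
So α+β = 10 and α/(α+β) = 0.18, giving α = 0.18·10 = 1.8 and β = 10 − 1.8 = 8.2.

α = 1.8, β = 8.2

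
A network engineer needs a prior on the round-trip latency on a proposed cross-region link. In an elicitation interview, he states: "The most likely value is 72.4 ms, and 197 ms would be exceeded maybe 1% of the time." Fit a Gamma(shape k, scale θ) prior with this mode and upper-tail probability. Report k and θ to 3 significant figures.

k ≈ 5.6, θ ≈ 15.8

Gamma(k,θ) with k>1 has mode (k−1)θ, so θ = 72.4/(k−1).
Need P(X < 197) = 0.99 with θ tied to k this way. Start at k = 2, θ = 72.4: P(X<197) ≈ 0.755.
Too low — raise k to concentrate. Iterating converges to k ≈ 5.6.
Then θ = 72.4/(5.6−1) ≈ 15.8.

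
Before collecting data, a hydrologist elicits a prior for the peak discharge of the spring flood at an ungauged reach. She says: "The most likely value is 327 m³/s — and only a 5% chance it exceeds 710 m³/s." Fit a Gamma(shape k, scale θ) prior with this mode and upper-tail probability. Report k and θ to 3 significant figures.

k ≈ 5.58, θ ≈ 71.4

Gamma(k,θ) with k>1 has mode (k−1)θ, so θ = 327/(k−1).
Need P(X < 710) = 0.95 with θ tied to k this way. Start at k = 2, θ = 327: P(X<710) ≈ 0.638.
Too low — raise k to concentrate. Iterating converges to k ≈ 5.58.
Then θ = 327/(5.58−1) ≈ 71.4.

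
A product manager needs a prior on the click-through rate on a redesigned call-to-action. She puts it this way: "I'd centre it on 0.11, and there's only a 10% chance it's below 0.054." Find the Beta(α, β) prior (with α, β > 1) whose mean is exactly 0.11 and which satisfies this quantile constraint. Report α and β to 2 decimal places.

α ≈ 4.65, β ≈ 37.64

With mean 0.11 fixed, write α = 0.11s, β = 0.89s where s = α+β.
Need P(θ < 0.054) = 0.1 under Beta(0.11s, 0.89s). Normal approximation: (q−m)/√(m(1−m)/s) ≈ z_{0.1} = -1.28, so s ≈ 0.11·0.89·(-1.28)²/(0.054−0.11)² = 51.3.
At s = 51.3: P(θ<0.054) ≈ 0.075. Adjusting to match 0.1 gives s ≈ 42.29.
So α = 0.11·42.29 ≈ 4.65, β = 0.89·42.29 ≈ 37.64.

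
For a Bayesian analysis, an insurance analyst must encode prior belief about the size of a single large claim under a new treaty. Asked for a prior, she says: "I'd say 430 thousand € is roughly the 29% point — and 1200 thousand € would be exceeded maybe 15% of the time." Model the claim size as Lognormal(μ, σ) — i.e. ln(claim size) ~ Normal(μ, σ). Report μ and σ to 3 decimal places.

μ ≈ 6.421, σ ≈ 0.646

If T ~ Lognormal(μ,σ) then ln T ~ Normal(μ,σ), so the p-quantile of ln T is μ + z_p·σ.
ln(430) = 6.064 and ln(1200) = 7.09; z_{0.29} = -0.5534, z_{0.85} = 1.036.
σ = (7.09 − 6.064)/(1.036 − (-0.5534)) = 0.646.
μ = 6.064 − (-0.5534)·0.646 = 6.421.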